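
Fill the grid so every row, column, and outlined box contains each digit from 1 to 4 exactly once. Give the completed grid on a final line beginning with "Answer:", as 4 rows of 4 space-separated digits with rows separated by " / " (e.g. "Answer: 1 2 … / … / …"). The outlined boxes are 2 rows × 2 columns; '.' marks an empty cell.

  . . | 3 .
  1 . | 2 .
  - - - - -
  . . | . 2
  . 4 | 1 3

Step 1. [r1c1∈{2,4}] r1c1 is the only open cell in col 1 admitting 4, so r1c1=4.
Step 2. [r3c2∈{1,3}] across row 3, 1 lands solely at r3c2. So r3c2=1.
Step 3. [r3c1∈{3}] r3c1's peers cover all but 3, so r3c1=3.
Step 4. [r2c4∈{4}] r2c4 has the single candidate 4 ⇒ r2c4=4.
Step 5. [r1c2∈{2}] r1c2 has the single candidate 2 ⇒ r1c2=2.
Step 6. [r4c1∈{2}] r4c1 is down to just 2 ⇒ r4c1=2.
Step 7. [r3c3∈{4}] nothing but 4 survives at r3c3. So r3c3=4.
Step 8. [r2c2∈{3}] r2c2's peers cover all but 3, so r2c2=3.
Step 9. [r1c4∈{1}] only 1 remains possible at r1c4. So r1c4=1.

Answer: 4 2 3 1 / 1 3 2 4 / 3 1 4 2 / 2 4 1 3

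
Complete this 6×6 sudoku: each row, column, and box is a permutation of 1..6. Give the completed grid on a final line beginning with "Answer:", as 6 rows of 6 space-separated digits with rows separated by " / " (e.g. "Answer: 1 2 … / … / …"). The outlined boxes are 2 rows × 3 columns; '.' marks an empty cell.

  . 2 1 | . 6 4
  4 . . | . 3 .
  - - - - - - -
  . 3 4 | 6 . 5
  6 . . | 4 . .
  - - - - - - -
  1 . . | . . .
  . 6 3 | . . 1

Step 1. [r2c2∈{5}] only 5 remains possible at r2c2. So r2c2=5.
Step 2. [r6c1∈{2,5}] in col 1, 5 fits only at r6c1, so r6c1=5.
Step 3. [r6c4∈{2}] nothing but 2 survives at r6c4, so r6c4=2.
Step 4. [r3c1∈{2}] r3c1 is down to just 2, so r3c1=2.
Step 5. [r5c5∈{4,5}] in col 5, 5 fits only at r5c5 ⇒ r5c5=5.
Step 6. [r4c5∈{1,2}] across col 5, 2 lands solely at r4c5, so r4c5=2.
Step 7. [r5c6∈{3,6}] row 5 places 6 nowhere but r5c6, so r5c6=6.
Step 8. [r1c4∈{5}] only 5 remains possible at r1c4 ⇒ r1c4=5.
Step 9. [r4c2∈{1}] r4c2 has the single candidate 1. So r4c2=1.
Step 10. [r1c1∈{3}] nothing but 3 survives at r1c1, so r1c1=3.
Step 11. [r5c4∈{3}] r5c4's peers cover all but 3 ⇒ r5c4=3.
Step 12. [r3c5∈{1}] nothing but 1 survives at r3c5 ⇒ r3c5=1.
Step 13. [r2c4∈{1}] nothing but 1 survives at r2c4 ⇒ r2c4=1.
Step 14. [r6c5∈{4}] only 4 remains possible at r6c5. So r6c5=4.
Step 15. [r5c2∈{4}] r5c2 has the single candidate 4, so r5c2=4.
Step 16. [r2c3∈{6}] only 6 remains possible at r2c3, so r2c3=6.
Step 17. [r4c3∈{5}] r4c3 has the single candidate 5 ⇒ r4c3=5.
Step 18. [r5c3∈{2}] nothing but 2 survives at r5c3. So r5c3=2.
Step 19. [r2c6∈{2}] r2c6 has the single candidate 2. So r2c6=2.
Step 20. [r4c6∈{3}] r4c6 is down to just 3, so r4c6=3.

Answer: 3 2 1 5 6 4 / 4 5 6 1 3 2 / 2 3 4 6 1 5 / 6 1 5 4 2 3 / 1 4 2 3 5 6 / 5 6 3 2 4 1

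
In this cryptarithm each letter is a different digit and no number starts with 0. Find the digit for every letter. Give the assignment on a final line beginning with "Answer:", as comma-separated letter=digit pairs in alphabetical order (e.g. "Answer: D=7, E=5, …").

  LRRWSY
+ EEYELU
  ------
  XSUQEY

Step 1. [col 1: Y + U ≡ Y (mod 10)] column 1: given nothing yet, carry-in 0, and all letters distinct, none taken yet, Y+U≡Y (mod 10) forces U=0. So U=0.
Step 2. [col 1: Y + U ≡ Y (mod 10)] no forcing yet in column 1 (carry-in 0); Y=2 is free and consistent — try it. So Y=2.
Step 3. [col 2: S + L ≡ E (mod 10)] E=4 is one option consistent with column 2 (S + L ≡ E (mod 10), carry-in 0) — take it. So E=4.
Step 4. [col 2: S + L ≡ E (mod 10)] L=1 is one option consistent with column 2 (S + L ≡ E (mod 10), carry-in 0) — take it, so L=1.
Step 5. [col 2: S + L ≡ E (mod 10)] from column 2 (L=1, E=4, carry-in 0, digits 0,1,2,4 already taken and all letters distinct): S must equal 3 ⇒ S=3.
Step 6. [col 3: W + E ≡ Q (mod 10)] column 3: given E=4, carry-in 0, and digits 0,1,2,3,4 already taken and all letters distinct, W+E≡Q (mod 10) forces Q=9. So Q=9.
Step 7. [col 3: W + E ≡ Q (mod 10)] from column 3 (E=4, Q=9, carry-in 0, digits 0,1,2,3,4,9 already taken and all letters distinct): W must equal 5. So W=5.
Step 8. [col 4: R + Y ≡ U (mod 10)] from column 4 (Y=2, U=0, carry-in 0, digits 0,1,2,3,4,5,9 already taken and all letters distinct): R must equal 8, so R=8.
Step 9. [col 6: L + E ≡ X (mod 10)] column 6: given L=1, E=4, carry-in 1, and digits 0,1,2,3,4,5,8,9 already taken and all letters distinct, L+E≡X (mod 10) forces X=6. So X=6.

Answer: E=4, L=1, Q=9, R=8, S=3, U=0, W=5, X=6, Y=2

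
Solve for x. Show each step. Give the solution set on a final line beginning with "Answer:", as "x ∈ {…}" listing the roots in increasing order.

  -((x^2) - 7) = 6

Step 1. [-((x^2) - 7) = 6] LHS negated; negate both sides, so neg: (x^2) - 7 = -6.
Step 2. [(x^2) - 7 = -6] peel the -7: add 7 from each side. So sub: x^2 = 1.
Step 3. [x^2 = 1] √ both sides: 1 ≥ 0 gives two branches, so sqrt: x = 1 or -1.

Answer: x ∈ {-1, 1}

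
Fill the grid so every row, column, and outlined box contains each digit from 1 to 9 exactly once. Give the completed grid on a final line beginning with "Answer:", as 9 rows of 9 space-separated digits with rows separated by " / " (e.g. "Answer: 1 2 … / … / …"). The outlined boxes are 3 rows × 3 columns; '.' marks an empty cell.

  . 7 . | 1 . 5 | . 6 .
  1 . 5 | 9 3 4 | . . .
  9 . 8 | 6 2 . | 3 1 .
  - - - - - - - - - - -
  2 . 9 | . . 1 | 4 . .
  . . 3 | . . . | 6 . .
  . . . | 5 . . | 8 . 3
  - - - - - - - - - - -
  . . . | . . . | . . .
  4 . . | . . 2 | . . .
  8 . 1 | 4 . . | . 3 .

Step 1. [r7c6∈{3,6,7,8,9}] col 6 places 3 nowhere but r7c6 ⇒ r7c6=3.
Step 2. [r5c9∈{1,2,5,7,9}] 1 has one home in box 6: r5c9 ⇒ r5c9=1.
Step 3. [r5c6∈{7,8,9}] 8 has one home in col 6: r5c6. So r5c6=8.
Step 4. [r3c9∈{4,5,7}] r3c9 is the only open cell in row 3 admitting 5. So r3c9=5.
Step 5. [r4c9∈{7}] r4c9 has the single candidate 7, so r4c9=7.
Step 6. [r2c2∈{2,6}] r2c2 is the only open cell in row 2 admitting 6 ⇒ r2c2=6.
Step 7. [r7c8∈{2,4,5,7,8,9}] in col 8, 4 fits only at r7c8 ⇒ r7c8=4.
Step 8. [r4c5∈{6}] r4c5 is down to just 6. So r4c5=6.
Step 9. [r1c3∈{2,4}] in box 1, 2 fits only at r1c3, so r1c3=2.
Step 10. [r6c3∈{4,6,7}] in col 3, 4 fits only at r6c3. So r6c3=4.
Step 11. [r5c2∈{5}] only 5 remains possible at r5c2. So r5c2=5.
Step 12. [r1c7∈{9}] r1c7's peers cover all but 9. So r1c7=9.
Step 13. [r5c1∈{7}] only 7 remains possible at r5c1 ⇒ r5c1=7.
Step 14. [r6c8∈{2,9}] 2 has one home in row 6: r6c8. So r6c8=2.
Step 15. [r9c6∈{6,7,9}] in col 6, 6 fits only at r9c6, so r9c6=6.
Step 16. [r6c6∈{7,9}] col 6 places 9 nowhere but r6c6. So r6c6=9.
Step 17. [r7c1∈{5,6}] r7c1 is the only open cell in col 1 admitting 5, so r7c1=5.
Step 18. [r1c5∈{8}] only 8 remains possible at r1c5 ⇒ r1c5=8.
Step 19. [r6c5∈{7}] r6c5's peers cover all but 7. So r6c5=7.
Step 20. [r9c7∈{2,5,7}] r9c7 is the only open cell in row 9 admitting 7, so r9c7=7.
Step 21. [r8c7∈{1,5}] in col 7, 5 fits only at r8c7, so r8c7=5.
Step 22. [r2c7∈{2}] r2c7 is down to just 2. So r2c7=2.
Step 23. [r2c9∈{8}] r2c9 is down to just 8, so r2c9=8.
Step 24. [r7c4∈{7,8}] row 7 places 8 nowhere but r7c4 ⇒ r7c4=8.
Step 25. [r8c5∈{1,9}] in row 8, 1 fits only at r8c5, so r8c5=1.
Step 26. [r7c5∈{9}] r7c5 is down to just 9, so r7c5=9.
Step 27. [r7c2∈{2}] r7c2 is down to just 2, so r7c2=2.
Step 28. [r9c2∈{9}] r9c2 has the single candidate 9 ⇒ r9c2=9.
Step 29. [r7c3∈{6,7}] row 7 places 7 nowhere but r7c3. So r7c3=7.
Step 30. [r8c9∈{6,9}] 9 has one home in col 9: r8c9 ⇒ r8c9=9.
Step 31. [r7c7∈{1}] r7c7 is down to just 1 ⇒ r7c7=1.
Step 32. [r1c1∈{3}] r1c1 has the single candidate 3. So r1c1=3.
Step 33. [r8c3∈{6}] nothing but 6 survives at r8c3. So r8c3=6.
Step 34. [r2c8∈{7}] r2c8 is down to just 7, so r2c8=7.
Step 35. [r5c8∈{9}] only 9 remains possible at r5c8 ⇒ r5c8=9.
Step 36. [r6c2∈{1}] only 1 remains possible at r6c2, so r6c2=1.
Step 37. [r8c2∈{3}] r8c2 has the single candidate 3. So r8c2=3.
Step 38. [r8c4∈{7}] r8c4 is down to just 7. So r8c4=7.
Step 39. [r8c8∈{8}] only 8 remains possible at r8c8. So r8c8=8.
Step 40. [r4c2∈{8}] nothing but 8 survives at r4c2 ⇒ r4c2=8.
Step 41. [r5c5∈{4}] r5c5 is down to just 4 ⇒ r5c5=4.
Step 42. [r4c4∈{3}] only 3 remains possible at r4c4, so r4c4=3.
Step 43. [r3c2∈{4}] only 4 remains possible at r3c2. So r3c2=4.
Step 44. [r3c6∈{7}] only 7 remains possible at r3c6, so r3c6=7.
Step 45. [r9c9∈{2}] only 2 remains possible at r9c9 ⇒ r9c9=2.
Step 46. [r6c1∈{6}] only 6 remains possible at r6c1, so r6c1=6.
Step 47. [r5c4∈{2}] only 2 remains possible at r5c4 ⇒ r5c4=2.
Step 48. [r4c8∈{5}] r4c8's peers cover all but 5. So r4c8=5.
Step 49. [r1c9∈{4}] nothing but 4 survives at r1c9 ⇒ r1c9=4.
Step 50. [r9c5∈{5}] r9c5 is down to just 5 ⇒ r9c5=5.
Step 51. [r7c9∈{6}] r7c9's peers cover all but 6. So r7c9=6.

Answer: 3 7 2 1 8 5 9 6 4 / 1 6 5 9 3 4 2 7 8 / 9 4 8 6 2 7 3 1 5 / 2 8 9 3 6 1 4 5 7 / 7 5 3 2 4 8 6 9 1 / 6 1 4 5 7 9 8 2 3 / 5 2 7 8 9 3 1 4 6 / 4 3 6 7 1 2 5 8 9 / 8 9 1 4 5 6 7 3 2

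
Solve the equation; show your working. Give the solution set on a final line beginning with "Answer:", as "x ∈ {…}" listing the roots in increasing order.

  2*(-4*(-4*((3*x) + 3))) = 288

Step 1. [2*(-4*(-4*((3*x) + 3))) = 288] divide by the outer 2, so div: -4*(-4*((3*x) + 3)) = 144.
Step 2. [-4*(-4*((3*x) + 3)) = 144] leading coefficient -4: divide by -4. So div: -4*((3*x) + 3) = -36.
Step 3. [-4*((3*x) + 3) = -36] -4 out front; divide by -4 ⇒ div: (3*x) + 3 = 9.
Step 4. [(3*x) + 3 = 9] 3 | LHS and 3 | 9: pull 3 out, so factor: x + 1 = 3.
Step 5. [x + 1 = 3] peel the +1: subtract 1 from each side. So sub: x = 2.

Answer: x ∈ {2}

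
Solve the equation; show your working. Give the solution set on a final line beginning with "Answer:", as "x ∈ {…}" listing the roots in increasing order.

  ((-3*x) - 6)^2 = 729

Step 1. [((-3*x) - 6)^2 = 729] √ both sides: 729 ≥ 0 gives two branches, so sqrt: (-3*x) - 6 = 27 or -27.
Step 2. [(-3*x) - 6 = 27 or -27] peel the -6: add 6 from each side ⇒ sub: -3*x = 33 or -21.
Step 3. [-3*x = 33 or -21] leading coefficient -3: divide by -3, so div: x = -11 or 7.

Answer: x ∈ {-11, 7}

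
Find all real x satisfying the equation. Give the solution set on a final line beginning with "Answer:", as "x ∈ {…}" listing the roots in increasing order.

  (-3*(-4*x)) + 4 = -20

Step 1. [(-3*(-4*x)) + 4 = -20] 4 comes off first (subtract 4), so sub: -3*(-4*x) = -24.
Step 2. [-3*(-4*x) = -24] -3 out front; divide by -3, so div: -4*x = 8.
Step 3. [-4*x = 8] -4 out front; divide by -4. So div: x = -2.

Answer: x ∈ {-2}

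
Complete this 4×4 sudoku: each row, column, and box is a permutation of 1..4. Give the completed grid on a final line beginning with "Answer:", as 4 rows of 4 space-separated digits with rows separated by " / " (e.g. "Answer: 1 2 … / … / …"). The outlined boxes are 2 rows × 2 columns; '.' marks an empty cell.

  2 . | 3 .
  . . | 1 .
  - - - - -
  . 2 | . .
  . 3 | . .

Step 1. [r3c3∈{4}] r3c3 is down to just 4 ⇒ r3c3=4.
Step 2. [r2c2∈{4}] r2c2 is down to just 4. So r2c2=4.
Step 3. [r3c1∈{1}] r3c1 has the single candidate 1, so r3c1=1.
Step 4. [r4c4∈{1,2}] in row 4, 1 fits only at r4c4 ⇒ r4c4=1.
Step 5. [r2c1∈{3}] only 3 remains possible at r2c1 ⇒ r2c1=3.
Step 6. [r1c2∈{1}] r1c2 is down to just 1 ⇒ r1c2=1.
Step 7. [r4c1∈{4}] r4c1 is down to just 4. So r4c1=4.
Step 8. [r2c4∈{2}] r2c4 has the single candidate 2. So r2c4=2.
Step 9. [r1c4∈{4}] nothing but 4 survives at r1c4, so r1c4=4.
Step 10. [r3c4∈{3}] r3c4's peers cover all but 3. So r3c4=3.
Step 11. [r4c3∈{2}] r4c3's peers cover all but 2. So r4c3=2.

Answer: 2 1 3 4 / 3 4 1 2 / 1 2 4 3 / 4 3 2 1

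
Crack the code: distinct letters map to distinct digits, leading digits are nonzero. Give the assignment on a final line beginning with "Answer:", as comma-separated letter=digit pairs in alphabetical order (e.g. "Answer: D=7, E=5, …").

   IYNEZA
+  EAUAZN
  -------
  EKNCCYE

Step 1. [col 1: A + N ≡ E (mod 10)] no forcing yet in column 1 (carry-in 0); E=1 is free and consistent — try it ⇒ E=1.
Step 2. [col 1: A + N ≡ E (mod 10)] several values work for A in column 1 (A + N ≡ E (mod 10), carry-in 0); try A=6. So A=6.
Step 3. [col 1: A + N ≡ E (mod 10)] in column 1 we have A+N≡E with carry-in 0; given A=6, E=1 and digits 1,6 already taken and all letters distinct, that pins N to 5. So N=5.
Step 4. [col 2: Z + Z ≡ Y (mod 10)] column 2 (Z + Z ≡ Y (mod 10), carry-in 1) doesn't pin Z yet; pick Z=4 and continue, so Z=4.
Step 5. [col 2: Z + Z ≡ Y (mod 10)] column 2 reads Z+Z+carry(1)=Y with Z=4; with digits 1,4,5,6 already taken and all letters distinct, the only value for Y is 9, so Y=9.
Step 6. [col 3: E + A ≡ C (mod 10)] column 3 reads E+A+carry(0)=C with E=1, A=6; with digits 1,4,5,6,9 already taken and all letters distinct, the only value for C is 7. So C=7.
Step 7. [col 4: N + U ≡ C (mod 10)] column 4: given N=5, C=7, carry-in 0, and digits 1,4,5,6,7,9 already taken and all letters distinct, N+U≡C (mod 10) forces U=2. So U=2.
Step 8. [col 6: I + E ≡ K (mod 10)] in column 6 we have I+E≡K with carry-in 1; given E=1 and digits 1,2,4,5,6,7,9 already taken and all letters distinct, that pins K to 0. So K=0.
Step 9. [col 6: I + E ≡ K (mod 10)] column 6 reads I+E+carry(1)=K with E=1, K=0; with digits 0,1,2,4,5,6,7,9 already taken and all letters distinct, the only value for I is 8. So I=8.

Answer: A=6, C=7, E=1, I=8, K=0, N=5, U=2, Y=9, Z=4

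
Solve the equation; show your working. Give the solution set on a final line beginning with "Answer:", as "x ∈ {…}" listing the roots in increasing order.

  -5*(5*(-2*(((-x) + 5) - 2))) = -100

Step 1. [-5*(5*(-2*(((-x) + 5) - 2))) = -100] leading coefficient -5: divide by -5, so div: 5*(-2*(((-x) + 5) - 2)) = 20.
Step 2. [5*(-2*(((-x) + 5) - 2)) = 20] divide by the outer 5, so div: -2*(((-x) + 5) - 2) = 4.
Step 3. [-2*(((-x) + 5) - 2) = 4] -2 out front; divide by -2 ⇒ div: ((-x) + 5) - 2 = -2.
Step 4. [((-x) + 5) - 2 = -2] the outer -2 inverts by adding 2. So sub: (-x) + 5 = 0.
Step 5. [(-x) + 5 = 0] the outer +5 inverts by subtracting 5 ⇒ sub: -x = -5.
Step 6. [-x = -5] LHS negated; negate both sides. So neg: x = 5.

Answer: x ∈ {5}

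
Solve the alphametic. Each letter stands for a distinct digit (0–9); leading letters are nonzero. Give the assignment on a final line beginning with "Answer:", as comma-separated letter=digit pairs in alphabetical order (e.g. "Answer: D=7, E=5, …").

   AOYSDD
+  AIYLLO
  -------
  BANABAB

Step 1. [col 1: D + O ≡ B (mod 10)] D=3 is one option consistent with column 1 (D + O ≡ B (mod 10), carry-in 0) — take it, so D=3.
Step 2. [col 1: D + O ≡ B (mod 10)] B=1 is one option consistent with column 1 (D + O ≡ B (mod 10), carry-in 0) — take it ⇒ B=1.
Step 3. [col 1: D + O ≡ B (mod 10)] column 1: given D=3, B=1, carry-in 0, and digits 1,3 already taken and all letters distinct, D+O≡B (mod 10) forces O=8, so O=8.
Step 4. [col 2: D + L ≡ A (mod 10)] several values work for L in column 2 (D + L ≡ A (mod 10), carry-in 1); try L=5. So L=5.
Step 5. [col 2: D + L ≡ A (mod 10)] in column 2 we have D+L≡A with carry-in 1; given D=3, L=5 and digits 1,3,5,8 already taken and all letters distinct, that pins A to 9, so A=9.
Step 6. [col 3: S + L ≡ B (mod 10)] column 3: given L=5, B=1, carry-in 0, and digits 1,3,5,8,9 already taken and all letters distinct, S+L≡B (mod 10) forces S=6 ⇒ S=6.
Step 7. [col 4: Y + Y ≡ A (mod 10)] column 4 reads Y+Y+carry(1)=A with A=9; with digits 1,3,5,6,8,9 already taken and all letters distinct, the only value for Y is 4, so Y=4.
Step 8. [col 5: O + I ≡ N (mod 10)] from column 5 (O=8, carry-in 0, digits 1,3,4,5,6,8,9 already taken and all letters distinct): N must equal 0 ⇒ N=0.
Step 9. [col 5: O + I ≡ N (mod 10)] column 5: given O=8, N=0, carry-in 0, and digits 0,1,3,4,5,6,8,9 already taken and all letters distinct, O+I≡N (mod 10) forces I=2, so I=2.

Answer: A=9, B=1, D=3, I=2, L=5, N=0, O=8, S=6, Y=4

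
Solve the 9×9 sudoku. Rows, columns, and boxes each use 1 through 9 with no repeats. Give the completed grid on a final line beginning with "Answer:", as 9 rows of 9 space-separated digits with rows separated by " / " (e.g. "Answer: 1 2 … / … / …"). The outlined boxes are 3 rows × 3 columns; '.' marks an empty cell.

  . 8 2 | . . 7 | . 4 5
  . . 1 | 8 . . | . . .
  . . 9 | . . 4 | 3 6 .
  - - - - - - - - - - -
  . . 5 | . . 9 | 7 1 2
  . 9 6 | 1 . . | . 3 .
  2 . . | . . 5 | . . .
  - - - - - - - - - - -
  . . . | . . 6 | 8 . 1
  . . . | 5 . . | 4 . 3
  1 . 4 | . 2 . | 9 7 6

Step 1. [r9c4∈{3}] nothing but 3 survives at r9c4 ⇒ r9c4=3.
Step 2. [r2c6∈{2,3}] 3 has one home in col 6: r2c6. So r2c6=3.
Step 3. [r6c8∈{8,9}] in col 8, 8 fits only at r6c8, so r6c8=8.
Step 4. [r9c2∈{5}] r9c2 has the single candidate 5, so r9c2=5.
Step 5. [r3c2∈{7}] r3c2 has the single candidate 7. So r3c2=7.
Step 6. [r8c3∈{7,8}] col 3 places 8 nowhere but r8c3, so r8c3=8.
Step 7. [r5c9∈{4}] nothing but 4 survives at r5c9, so r5c9=4.
Step 8. [r2c8∈{2,9}] col 8 places 9 nowhere but r2c8, so r2c8=9.
Step 9. [r1c1∈{3,6}] r1c1 is the only open cell in row 1 admitting 3, so r1c1=3.
Step 10. [r3c5∈{1,5}] row 3 places 1 nowhere but r3c5 ⇒ r3c5=1.
Step 11. [r6c2∈{1,3,4}] 1 has one home in row 6: r6c2 ⇒ r6c2=1.
Step 12. [r2c5∈{5,6}] col 5 places 5 nowhere but r2c5. So r2c5=5.
Step 13. [r6c7∈{6}] r6c7 is down to just 6. So r6c7=6.
Step 14. [r8c8∈{2}] nothing but 2 survives at r8c8, so r8c8=2.
Step 15. [r8c2∈{6}] r8c2 has the single candidate 6 ⇒ r8c2=6.
Step 16. [r2c2∈{4}] nothing but 4 survives at r2c2. So r2c2=4.
Step 17. [r4c1∈{4,8}] 4 has one home in col 1: r4c1. So r4c1=4.
Step 18. [r4c5∈{3,6,8}] across row 4, 8 lands solely at r4c5 ⇒ r4c5=8.
Step 19. [r5c5∈{7}] nothing but 7 survives at r5c5, so r5c5=7.
Step 20. [r8c5∈{9}] r8c5 has the single candidate 9 ⇒ r8c5=9.
Step 21. [r7c4∈{4,7}] r7c4 is the only open cell in col 4 admitting 7, so r7c4=7.
Step 22. [r6c5∈{3,4}] across col 5, 3 lands solely at r6c5, so r6c5=3.
Step 23. [r4c4∈{6}] r4c4 is down to just 6 ⇒ r4c4=6.
Step 24. [r7c3∈{3}] r7c3's peers cover all but 3. So r7c3=3.
Step 25. [r2c1∈{6}] r2c1 is down to just 6 ⇒ r2c1=6.
Step 26. [r5c6∈{2}] nothing but 2 survives at r5c6. So r5c6=2.
Step 27. [r7c1∈{9}] only 9 remains possible at r7c1, so r7c1=9.
Step 28. [r7c5∈{4}] r7c5's peers cover all but 4. So r7c5=4.
Step 29. [r2c9∈{7}] r2c9's peers cover all but 7 ⇒ r2c9=7.
Step 30. [r6c9∈{9}] r6c9 has the single candidate 9, so r6c9=9.
Step 31. [r3c1∈{5}] only 5 remains possible at r3c1. So r3c1=5.
Step 32. [r1c7∈{1}] nothing but 1 survives at r1c7. So r1c7=1.
Step 33. [r5c7∈{5}] r5c7 has the single candidate 5. So r5c7=5.
Step 34. [r5c1∈{8}] r5c1 has the single candidate 8 ⇒ r5c1=8.
Step 35. [r6c3∈{7}] r6c3 is down to just 7 ⇒ r6c3=7.
Step 36. [r1c4∈{9}] r1c4 is down to just 9, so r1c4=9.
Step 37. [r8c1∈{7}] r8c1's peers cover all but 7. So r8c1=7.
Step 38. [r4c2∈{3}] only 3 remains possible at r4c2, so r4c2=3.
Step 39. [r2c7∈{2}] r2c7's peers cover all but 2, so r2c7=2.
Step 40. [r9c6∈{8}] r9c6 is down to just 8 ⇒ r9c6=8.
Step 41. [r7c2∈{2}] r7c2 is down to just 2. So r7c2=2.
Step 42. [r8c6∈{1}] r8c6's peers cover all but 1, so r8c6=1.
Step 43. [r3c4∈{2}] nothing but 2 survives at r3c4 ⇒ r3c4=2.
Step 44. [r3c9∈{8}] nothing but 8 survives at r3c9, so r3c9=8.
Step 45. [r6c4∈{4}] r6c4's peers cover all but 4 ⇒ r6c4=4.
Step 46. [r1c5∈{6}] r1c5 has the single candidate 6, so r1c5=6.
Step 47. [r7c8∈{5}] nothing but 5 survives at r7c8. So r7c8=5.

Answer: 3 8 2 9 6 7 1 4 5 / 6 4 1 8 5 3 2 9 7 / 5 7 9 2 1 4 3 6 8 / 4 3 5 6 8 9 7 1 2 / 8 9 6 1 7 2 5 3 4 / 2 1 7 4 3 5 6 8 9 / 9 2 3 7 4 6 8 5 1 / 7 6 8 5 9 1 4 2 3 / 1 5 4 3 2 8 9 7 6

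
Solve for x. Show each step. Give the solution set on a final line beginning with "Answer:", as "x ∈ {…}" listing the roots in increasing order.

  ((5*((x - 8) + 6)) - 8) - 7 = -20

Step 1. [((5*((x - 8) + 6)) - 8) - 7 = -20] the outer -7 inverts by adding 7 ⇒ sub: (5*((x - 8) + 6)) - 8 = -13.
Step 2. [(5*((x - 8) + 6)) - 8 = -13] add 8: x sits inside (… - 8), so sub: 5*((x - 8) + 6) = -5.
Step 3. [5*((x - 8) + 6) = -5] 5·(inner) — divide through by 5 ⇒ div: (x - 8) + 6 = -1.
Step 4. [(x - 8) + 6 = -1] peel the +6: subtract 6 from each side ⇒ sub: x - 8 = -7.
Step 5. [x - 8 = -7] peel the -8: add 8 from each side. So sub: x = 1.

Answer: x ∈ {1}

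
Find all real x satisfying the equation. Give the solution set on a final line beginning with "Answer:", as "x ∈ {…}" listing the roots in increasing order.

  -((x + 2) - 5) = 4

Step 1. [-((x + 2) - 5) = 4] flip signs both sides ⇒ neg: (x + 2) - 5 = -4.
Step 2. [(x + 2) - 5 = -4] add 5: x sits inside (… - 5), so sub: x + 2 = 1.
Step 3. [x + 2 = 1] +2 is outermost — subtract 2 both sides ⇒ sub: x = -1.

Answer: x ∈ {-1}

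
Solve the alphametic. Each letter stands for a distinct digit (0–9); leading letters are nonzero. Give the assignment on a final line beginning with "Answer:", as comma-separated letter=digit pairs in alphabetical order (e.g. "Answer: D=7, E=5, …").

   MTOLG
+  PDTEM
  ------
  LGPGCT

Step 1. [L] adding two 5-digit numbers gives at most 5+1 digits, and here it does — L is that final carry and must be 1 ⇒ L=1.
Step 2. [col 1: G + M ≡ T (mod 10)] several values work for M in column 1 (G + M ≡ T (mod 10), carry-in 0); try M=5. So M=5.
Step 3. [col 1: G + M ≡ T (mod 10)] column 1 (G + M ≡ T (mod 10), carry-in 0) doesn't pin T yet; pick T=7 and continue, so T=7.
Step 4. [col 1: G + M ≡ T (mod 10)] column 1: given M=5, T=7, carry-in 0, and digits 1,5,7 already taken and all letters distinct, G+M≡T (mod 10) forces G=2. So G=2.
Step 5. [col 2: L + E ≡ C (mod 10)] column 2 (L + E ≡ C (mod 10), carry-in 0) doesn't pin C yet; pick C=0 and continue ⇒ C=0.
Step 6. [col 2: L + E ≡ C (mod 10)] column 2: given L=1, C=0, carry-in 0, and digits 0,1,2,5,7 already taken and all letters distinct, L+E≡C (mod 10) forces E=9, so E=9.
Step 7. [col 3: O + T ≡ G (mod 10)] from column 3 (T=7, G=2, carry-in 1, digits 0,1,2,5,7,9 already taken and all letters distinct): O must equal 4, so O=4.
Step 8. [col 4: T + D ≡ P (mod 10)] column 4: given T=7, carry-in 1, and digits 0,1,2,4,5,7,9 already taken and all letters distinct, T+D≡P (mod 10) forces D=8, so D=8.
Step 9. [col 4: T + D ≡ P (mod 10)] from column 4 (T=7, D=8, carry-in 1, digits 0,1,2,4,5,7,8,9 already taken and all letters distinct): P must equal 6 ⇒ P=6.

Answer: C=0, D=8, E=9, G=2, L=1, M=5, O=4, P=6, T=7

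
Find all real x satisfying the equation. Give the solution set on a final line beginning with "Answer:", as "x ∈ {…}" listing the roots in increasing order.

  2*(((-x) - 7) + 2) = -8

Step 1. [2*(((-x) - 7) + 2) = -8] 2·(inner) — divide through by 2, so div: ((-x) - 7) + 2 = -4.
Step 2. [((-x) - 7) + 2 = -4] peel the +2: subtract 2 from each side, so sub: (-x) - 7 = -6.
Step 3. [(-x) - 7 = -6] 7 comes off first (add 7), so sub: -x = 1.
Step 4. [-x = 1] flip signs both sides ⇒ neg: x = -1.

Answer: x ∈ {-1}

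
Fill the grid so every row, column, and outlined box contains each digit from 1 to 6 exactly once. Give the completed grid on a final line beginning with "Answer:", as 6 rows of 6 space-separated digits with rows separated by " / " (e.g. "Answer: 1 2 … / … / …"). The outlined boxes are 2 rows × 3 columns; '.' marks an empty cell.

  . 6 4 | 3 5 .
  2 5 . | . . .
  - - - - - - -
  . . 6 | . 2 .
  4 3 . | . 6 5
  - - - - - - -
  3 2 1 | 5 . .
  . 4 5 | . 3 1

Step 1. [r5c6∈{4,6}] in row 5, 6 fits only at r5c6. So r5c6=6.
Step 2. [r2c6∈{4}] r2c6 is down to just 4 ⇒ r2c6=4.
Step 3. [r3c2∈{1}] r3c2 has the single candidate 1, so r3c2=1.
Step 4. [r4c4∈{1}] only 1 remains possible at r4c4, so r4c4=1.
Step 5. [r3c6∈{3}] only 3 remains possible at r3c6. So r3c6=3.
Step 6. [r1c1∈{1}] r1c1 has the single candidate 1, so r1c1=1.
Step 7. [r2c4∈{6}] r2c4 has the single candidate 6 ⇒ r2c4=6.
Step 8. [r3c4∈{4}] r3c4 has the single candidate 4 ⇒ r3c4=4.
Step 9. [r6c4∈{2}] r6c4 has the single candidate 2 ⇒ r6c4=2.
Step 10. [r2c3∈{3}] r2c3 is down to just 3 ⇒ r2c3=3.
Step 11. [r3c1∈{5}] r3c1 has the single candidate 5, so r3c1=5.
Step 12. [r6c1∈{6}] r6c1's peers cover all but 6, so r6c1=6.
Step 13. [r2c5∈{1}] r2c5's peers cover all but 1, so r2c5=1.
Step 14. [r5c5∈{4}] r5c5 is down to just 4 ⇒ r5c5=4.
Step 15. [r1c6∈{2}] r1c6 is down to just 2 ⇒ r1c6=2.
Step 16. [r4c3∈{2}] nothing but 2 survives at r4c3, so r4c3=2.

Answer: 1 6 4 3 5 2 / 2 5 3 6 1 4 / 5 1 6 4 2 3 / 4 3 2 1 6 5 / 3 2 1 5 4 6 / 6 4 5 2 3 1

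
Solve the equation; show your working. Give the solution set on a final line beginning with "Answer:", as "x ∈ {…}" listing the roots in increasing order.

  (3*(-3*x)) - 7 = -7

Step 1. [(3*(-3*x)) - 7 = -7] the outer -7 inverts by adding 7. So sub: 3*(-3*x) = 0.
Step 2. [3*(-3*x) = 0] LHS = 3·(…); ÷3 both sides. So div: -3*x = 0.
Step 3. [-3*x = 0] divide by the outer -3 ⇒ div: x = 0.

Answer: x ∈ {0}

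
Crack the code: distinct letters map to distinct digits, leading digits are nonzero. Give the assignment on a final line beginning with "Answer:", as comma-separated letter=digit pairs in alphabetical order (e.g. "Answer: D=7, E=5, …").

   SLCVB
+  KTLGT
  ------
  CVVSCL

Step 1. [col 1: B + T ≡ L (mod 10)] column 1 (B + T ≡ L (mod 10), carry-in 0) doesn't pin L yet; pick L=3 and continue, so L=3.
Step 2. [col 1: B + T ≡ L (mod 10)] several values work for T in column 1 (B + T ≡ L (mod 10), carry-in 0); try T=9. So T=9.
Step 3. [C] adding two 5-digit numbers gives at most 5+1 digits, and here it does — C is that final carry and must be 1, so C=1.
Step 4. [col 1: B + T ≡ L (mod 10)] column 1 reads B+T+carry(0)=L with T=9, L=3; with digits 1,3,9 already taken and all letters distinct, the only value for B is 4, so B=4.
Step 5. [col 2: V + G ≡ C (mod 10)] column 2 (V + G ≡ C (mod 10), carry-in 1) doesn't pin V yet; pick V=2 and continue, so V=2.
Step 6. [col 2: V + G ≡ C (mod 10)] from column 2 (V=2, C=1, carry-in 1, digits 1,2,3,4,9 already taken and all letters distinct): G must equal 8. So G=8.
Step 7. [col 3: C + L ≡ S (mod 10)] from column 3 (C=1, L=3, carry-in 1, digits 1,2,3,4,8,9 already taken and all letters distinct): S must equal 5 ⇒ S=5.
Step 8. [col 5: S + K ≡ V (mod 10)] from column 5 (S=5, V=2, carry-in 1, digits 1,2,3,4,5,8,9 already taken and all letters distinct): K must equal 6, so K=6.

Answer: B=4, C=1, G=8, K=6, L=3, S=5, T=9, V=2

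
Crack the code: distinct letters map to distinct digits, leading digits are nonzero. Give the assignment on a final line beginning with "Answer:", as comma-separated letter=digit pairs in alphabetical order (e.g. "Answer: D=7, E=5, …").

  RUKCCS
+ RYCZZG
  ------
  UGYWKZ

Step 1. [col 1: S + G ≡ Z (mod 10)] column 1 (S + G ≡ Z (mod 10), carry-in 0) doesn't pin S yet; pick S=6 and continue, so S=6.
Step 2. [col 1: S + G ≡ Z (mod 10)] several values work for Z in column 1 (S + G ≡ Z (mod 10), carry-in 0); try Z=3 ⇒ Z=3.
Step 3. [col 1: S + G ≡ Z (mod 10)] from column 1 (S=6, Z=3, carry-in 0, digits 3,6 already taken and all letters distinct): G must equal 7 ⇒ G=7.
Step 4. [col 2: C + Z ≡ K (mod 10)] column 2 (C + Z ≡ K (mod 10), carry-in 1) doesn't pin K yet; pick K=9 and continue. So K=9.
Step 5. [col 2: C + Z ≡ K (mod 10)] column 2: given Z=3, K=9, carry-in 1, and digits 3,6,7,9 already taken and all letters distinct, C+Z≡K (mod 10) forces C=5 ⇒ C=5.
Step 6. [col 3: C + Z ≡ W (mod 10)] from column 3 (C=5, Z=3, carry-in 0, digits 3,5,6,7,9 already taken and all letters distinct): W must equal 8 ⇒ W=8.
Step 7. [col 4: K + C ≡ Y (mod 10)] column 4: given K=9, C=5, carry-in 0, and digits 3,5,6,7,8,9 already taken and all letters distinct, K+C≡Y (mod 10) forces Y=4 ⇒ Y=4.
Step 8. [col 5: U + Y ≡ G (mod 10)] in column 5 we have U+Y≡G with carry-in 1; given Y=4, G=7 and digits 3,4,5,6,7,8,9 already taken and all letters distinct, that pins U to 2 ⇒ U=2.
Step 9. [col 6: R + R ≡ U (mod 10)] in column 6 we have R+R≡U with carry-in 0; given U=2 and digits 2,3,4,5,6,7,8,9 already taken and all letters distinct, that pins R to 1 ⇒ R=1.

Answer: C=5, G=7, K=9, R=1, S=6, U=2, W=8, Y=4, Z=3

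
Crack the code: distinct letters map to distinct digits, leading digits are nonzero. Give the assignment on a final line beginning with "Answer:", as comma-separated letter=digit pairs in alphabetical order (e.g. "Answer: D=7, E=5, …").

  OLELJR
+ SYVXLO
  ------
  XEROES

Step 1. [col 1: R + O ≡ S (mod 10)] no forcing yet in column 1 (carry-in 0); R=5 is free and consistent — try it, so R=5.
Step 2. [col 1: R + O ≡ S (mod 10)] no forcing yet in column 1 (carry-in 0); O=6 is free and consistent — try it, so O=6.
Step 3. [col 1: R + O ≡ S (mod 10)] column 1: given R=5, O=6, carry-in 0, and digits 5,6 already taken and all letters distinct, R+O≡S (mod 10) forces S=1 ⇒ S=1.
Step 4. [col 2: J + L ≡ E (mod 10)] no forcing yet in column 2 (carry-in 1); L=7 is free and consistent — try it, so L=7.
Step 5. [col 2: J + L ≡ E (mod 10)] no forcing yet in column 2 (carry-in 1); E=0 is free and consistent — try it ⇒ E=0.
Step 6. [col 2: J + L ≡ E (mod 10)] column 2: given L=7, E=0, carry-in 1, and digits 0,1,5,6,7 already taken and all letters distinct, J+L≡E (mod 10) forces J=2, so J=2.
Step 7. [col 3: L + X ≡ O (mod 10)] column 3 reads L+X+carry(1)=O with L=7, O=6; with digits 0,1,2,5,6,7 already taken and all letters distinct, the only value for X is 8. So X=8.
Step 8. [col 4: E + V ≡ R (mod 10)] column 4 reads E+V+carry(1)=R with E=0, R=5; with digits 0,1,2,5,6,7,8 already taken and all letters distinct, the only value for V is 4 ⇒ V=4.
Step 9. [col 5: L + Y ≡ E (mod 10)] column 5 reads L+Y+carry(0)=E with L=7, E=0; with digits 0,1,2,4,5,6,7,8 already taken and all letters distinct, the only value for Y is 3 ⇒ Y=3.

Answer: E=0, J=2, L=7, O=6, R=5, S=1, V=4, X=8, Y=3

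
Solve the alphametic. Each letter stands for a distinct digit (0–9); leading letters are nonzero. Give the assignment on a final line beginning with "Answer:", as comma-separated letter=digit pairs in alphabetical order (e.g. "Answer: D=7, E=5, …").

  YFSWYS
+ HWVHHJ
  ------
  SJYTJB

Step 1. [col 1: S + J ≡ B (mod 10)] column 1 (S + J ≡ B (mod 10), carry-in 0) doesn't pin J yet; pick J=9 and continue, so J=9.
Step 2. [col 1: S + J ≡ B (mod 10)] no forcing yet in column 1 (carry-in 0); B=7 is free and consistent — try it, so B=7.
Step 3. [col 1: S + J ≡ B (mod 10)] column 1: given J=9, B=7, carry-in 0, and digits 7,9 already taken and all letters distinct, S+J≡B (mod 10) forces S=8 ⇒ S=8.
Step 4. [col 2: Y + H ≡ J (mod 10)] column 2 (Y + H ≡ J (mod 10), carry-in 1) doesn't pin Y yet; pick Y=3 and continue ⇒ Y=3.
Step 5. [col 2: Y + H ≡ J (mod 10)] column 2: given Y=3, J=9, carry-in 1, and digits 3,7,8,9 already taken and all letters distinct, Y+H≡J (mod 10) forces H=5. So H=5.
Step 6. [col 3: W + H ≡ T (mod 10)] W=6 is one option consistent with column 3 (W + H ≡ T (mod 10), carry-in 0) — take it. So W=6.
Step 7. [col 3: W + H ≡ T (mod 10)] column 3: given W=6, H=5, carry-in 0, and digits 3,5,6,7,8,9 already taken and all letters distinct, W+H≡T (mod 10) forces T=1. So T=1.
Step 8. [col 4: S + V ≡ Y (mod 10)] from column 4 (S=8, Y=3, carry-in 1, digits 1,3,5,6,7,8,9 already taken and all letters distinct): V must equal 4, so V=4.
Step 9. [col 5: F + W ≡ J (mod 10)] in column 5 we have F+W≡J with carry-in 1; given W=6, J=9 and digits 1,3,4,5,6,7,8,9 already taken and all letters distinct, that pins F to 2. So F=2.

Answer: B=7, F=2, H=5, J=9, S=8, T=1, V=4, W=6, Y=3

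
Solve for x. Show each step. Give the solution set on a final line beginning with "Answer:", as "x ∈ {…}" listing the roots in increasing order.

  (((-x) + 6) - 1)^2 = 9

Step 1. [(((-x) + 6) - 1)^2 = 9] LHS squared, RHS 9 ≥ 0: apply √ (±) ⇒ sqrt: ((-x) + 6) - 1 = 3 or -3.
Step 2. [((-x) + 6) - 1 = 3 or -3] 1 comes off first (add 1). So sub: (-x) + 6 = 4 or -2.
Step 3. [(-x) + 6 = 4 or -2] +6 is outermost — subtract 6 both sides. So sub: -x = -2 or -8.
Step 4. [-x = -2 or -8] flip signs both sides ⇒ neg: x = 2 or 8.

Answer: x ∈ {2, 8}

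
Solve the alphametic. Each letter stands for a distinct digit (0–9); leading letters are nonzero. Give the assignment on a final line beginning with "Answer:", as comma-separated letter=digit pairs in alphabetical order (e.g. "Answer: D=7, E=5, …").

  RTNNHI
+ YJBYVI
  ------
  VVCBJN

Step 1. [col 1: I + I ≡ N (mod 10)] column 1 (I + I ≡ N (mod 10), carry-in 0) doesn't pin N yet; pick N=8 and continue ⇒ N=8.
Step 2. [col 1: I + I ≡ N (mod 10)] column 1 (I + I ≡ N (mod 10), carry-in 0) doesn't pin I yet; pick I=4 and continue, so I=4.
Step 3. [col 2: H + V ≡ J (mod 10)] V=9 is one option consistent with column 2 (H + V ≡ J (mod 10), carry-in 0) — take it. So V=9.
Step 4. [col 2: H + V ≡ J (mod 10)] column 2 (H + V ≡ J (mod 10), carry-in 0) doesn't pin H yet; pick H=6 and continue. So H=6.
Step 5. [col 2: H + V ≡ J (mod 10)] column 2: given H=6, V=9, carry-in 0, and digits 4,6,8,9 already taken and all letters distinct, H+V≡J (mod 10) forces J=5, so J=5.
Step 6. [col 3: N + Y ≡ B (mod 10)] column 3 (N + Y ≡ B (mod 10), carry-in 1) doesn't pin Y yet; pick Y=2 and continue, so Y=2.
Step 7. [col 3: N + Y ≡ B (mod 10)] in column 3 we have N+Y≡B with carry-in 1; given N=8, Y=2 and digits 2,4,5,6,8,9 already taken and all letters distinct, that pins B to 1 ⇒ B=1.
Step 8. [col 4: N + B ≡ C (mod 10)] in column 4 we have N+B≡C with carry-in 1; given N=8, B=1 and digits 1,2,4,5,6,8,9 already taken and all letters distinct, that pins C to 0. So C=0.
Step 9. [col 5: T + J ≡ V (mod 10)] column 5: given J=5, V=9, carry-in 1, and digits 0,1,2,4,5,6,8,9 already taken and all letters distinct, T+J≡V (mod 10) forces T=3, so T=3.
Step 10. [col 6: R + Y ≡ V (mod 10)] column 6 reads R+Y+carry(0)=V with Y=2, V=9; with digits 0,1,2,3,4,5,6,8,9 already taken and all letters distinct, the only value for R is 7 ⇒ R=7.

Answer: B=1, C=0, H=6, I=4, J=5, N=8, R=7, T=3, V=9, Y=2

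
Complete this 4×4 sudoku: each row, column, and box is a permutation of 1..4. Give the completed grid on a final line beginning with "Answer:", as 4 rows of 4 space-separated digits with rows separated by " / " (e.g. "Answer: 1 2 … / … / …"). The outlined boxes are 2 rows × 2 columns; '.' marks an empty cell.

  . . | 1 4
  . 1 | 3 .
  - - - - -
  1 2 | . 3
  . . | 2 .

Step 1. [r1c1∈{2,3}] row 1 places 2 nowhere but r1c1. So r1c1=2.
Step 2. [r4c2∈{3,4}] in col 2, 4 fits only at r4c2, so r4c2=4.
Step 3. [r4c1∈{3}] nothing but 3 survives at r4c1. So r4c1=3.
Step 4. [r2c4∈{2}] r2c4 has the single candidate 2, so r2c4=2.
Step 5. [r4c4∈{1}] r4c4 has the single candidate 1, so r4c4=1.
Step 6. [r3c3∈{4}] r3c3's peers cover all but 4. So r3c3=4.
Step 7. [r2c1∈{4}] only 4 remains possible at r2c1, so r2c1=4.
Step 8. [r1c2∈{3}] only 3 remains possible at r1c2 ⇒ r1c2=3.

Answer: 2 3 1 4 / 4 1 3 2 / 1 2 4 3 / 3 4 2 1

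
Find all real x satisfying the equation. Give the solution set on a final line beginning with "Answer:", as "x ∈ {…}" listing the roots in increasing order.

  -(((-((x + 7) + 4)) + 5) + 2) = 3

Step 1. [-(((-((x + 7) + 4)) + 5) + 2) = 3] flip signs both sides, so neg: ((-((x + 7) + 4)) + 5) + 2 = -3.
Step 2. [((-((x + 7) + 4)) + 5) + 2 = -3] 2 comes off first (subtract 2) ⇒ sub: (-((x + 7) + 4)) + 5 = -5.
Step 3. [(-((x + 7) + 4)) + 5 = -5] the outer +5 inverts by subtracting 5, so sub: -((x + 7) + 4) = -10.
Step 4. [-((x + 7) + 4) = -10] leading − — multiply by −1, so neg: (x + 7) + 4 = 10.
Step 5. [(x + 7) + 4 = 10] the outer +4 inverts by subtracting 4, so sub: x + 7 = 6.
Step 6. [x + 7 = 6] peel the +7: subtract 7 from each side ⇒ sub: x = -1.

Answer: x ∈ {-1}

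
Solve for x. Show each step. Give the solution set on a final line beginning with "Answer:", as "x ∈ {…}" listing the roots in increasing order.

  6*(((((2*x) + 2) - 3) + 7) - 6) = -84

Step 1. [6*(((((2*x) + 2) - 3) + 7) - 6) = -84] 6·(inner) — divide through by 6, so div: ((((2*x) + 2) - 3) + 7) - 6 = -14.
Step 2. [((((2*x) + 2) - 3) + 7) - 6 = -14] 6 comes off first (add 6), so sub: (((2*x) + 2) - 3) + 7 = -8.
Step 3. [(((2*x) + 2) - 3) + 7 = -8] subtract 7: x sits inside (… + 7) ⇒ sub: ((2*x) + 2) - 3 = -15.
Step 4. [((2*x) + 2) - 3 = -15] the outer -3 inverts by adding 3. So sub: (2*x) + 2 = -12.
Step 5. [(2*x) + 2 = -12] 2 divides every term; factor it out. So factor: x + 1 = -6.
Step 6. [x + 1 = -6] peel the +1: subtract 1 from each side. So sub: x = -7.

Answer: x ∈ {-7}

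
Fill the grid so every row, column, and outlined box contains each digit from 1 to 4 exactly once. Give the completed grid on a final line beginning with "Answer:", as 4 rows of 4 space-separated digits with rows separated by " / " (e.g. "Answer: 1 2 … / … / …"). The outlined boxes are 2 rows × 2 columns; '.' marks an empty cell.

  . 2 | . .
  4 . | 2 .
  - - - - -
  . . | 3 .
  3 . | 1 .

Step 1. [r1c4∈{1,3,4}] in row 1, 3 fits only at r1c4, so r1c4=3.
Step 2. [r4c4∈{2,4}] row 4 places 2 nowhere but r4c4 ⇒ r4c4=2.
Step 3. [r1c1∈{1}] only 1 remains possible at r1c1 ⇒ r1c1=1.
Step 4. [r3c4∈{4}] r3c4's peers cover all but 4 ⇒ r3c4=4.
Step 5. [r1c3∈{4}] r1c3 has the single candidate 4 ⇒ r1c3=4.
Step 6. [r3c1∈{2}] r3c1 is down to just 2. So r3c1=2.
Step 7. [r2c4∈{1}] nothing but 1 survives at r2c4. So r2c4=1.
Step 8. [r4c2∈{4}] r4c2's peers cover all but 4, so r4c2=4.
Step 9. [r2c2∈{3}] nothing but 3 survives at r2c2. So r2c2=3.
Step 10. [r3c2∈{1}] r3c2 has the single candidate 1. So r3c2=1.

Answer: 1 2 4 3 / 4 3 2 1 / 2 1 3 4 / 3 4 1 2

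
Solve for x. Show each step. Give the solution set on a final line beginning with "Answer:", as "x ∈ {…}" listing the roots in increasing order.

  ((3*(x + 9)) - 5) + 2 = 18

Step 1. [((3*(x + 9)) - 5) + 2 = 18] +2 is outermost — subtract 2 both sides. So sub: (3*(x + 9)) - 5 = 16.
Step 2. [(3*(x + 9)) - 5 = 16] 5 comes off first (add 5). So sub: 3*(x + 9) = 21.
Step 3. [3*(x + 9) = 21] LHS = 3·(…); ÷3 both sides. So div: x + 9 = 7.
Step 4. [x + 9 = 7] +9 is outermost — subtract 9 both sides ⇒ sub: x = -2.

Answer: x ∈ {-2}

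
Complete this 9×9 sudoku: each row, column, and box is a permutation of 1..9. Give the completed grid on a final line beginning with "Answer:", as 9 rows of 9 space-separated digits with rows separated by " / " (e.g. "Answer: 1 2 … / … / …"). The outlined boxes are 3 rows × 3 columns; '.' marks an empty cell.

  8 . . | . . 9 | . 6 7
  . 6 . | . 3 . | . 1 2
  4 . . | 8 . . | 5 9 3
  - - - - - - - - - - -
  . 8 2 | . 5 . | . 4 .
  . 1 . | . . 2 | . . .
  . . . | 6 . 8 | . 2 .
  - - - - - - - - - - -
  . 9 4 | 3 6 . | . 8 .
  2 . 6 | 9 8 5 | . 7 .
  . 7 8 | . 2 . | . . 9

Step 1. [r1c7∈{4}] r1c7 is down to just 4. So r1c7=4.
Step 2. [r1c5∈{1}] r1c5 is down to just 1. So r1c5=1.
Step 3. [r3c5∈{7}] r3c5's peers cover all but 7 ⇒ r3c5=7.
Step 4. [r4c6∈{1,3,7}] in col 6, 3 fits only at r4c6, so r4c6=3.
Step 5. [r4c4∈{1,7}] r4c4 is the only open cell in box 5 admitting 1, so r4c4=1.
Step 6. [r9c7∈{1,3,6}] in row 9, 6 fits only at r9c7 ⇒ r9c7=6.
Step 7. [r8c2∈{3}] r8c2 has the single candidate 3, so r8c2=3.
Step 8. [r8c7∈{1}] r8c7 has the single candidate 1 ⇒ r8c7=1.
Step 9. [r5c4∈{4,7}] 7 has one home in col 4: r5c4, so r5c4=7.
Step 10. [r7c9∈{5}] nothing but 5 survives at r7c9. So r7c9=5.
Step 11. [r9c1∈{1,5}] across row 9, 5 lands solely at r9c1. So r9c1=5.
Step 12. [r1c3∈{3,5}] across row 1, 3 lands solely at r1c3. So r1c3=3.
Step 13. [r5c9∈{6,8}] 8 has one home in col 9: r5c9, so r5c9=8.
Step 14. [r5c1∈{3,6,9}] across row 5, 6 lands solely at r5c1 ⇒ r5c1=6.
Step 15. [r6c1∈{3,7,9}] r6c1 is the only open cell in col 1 admitting 3 ⇒ r6c1=3.
Step 16. [r5c8∈{3,5}] 5 has one home in col 8: r5c8, so r5c8=5.
Step 17. [r5c3∈{9}] nothing but 9 survives at r5c3. So r5c3=9.
Step 18. [r4c1∈{7}] r4c1 is down to just 7. So r4c1=7.
Step 19. [r1c4∈{2,5}] across col 4, 2 lands solely at r1c4. So r1c4=2.
Step 20. [r2c4∈{4,5}] r2c4 is the only open cell in col 4 admitting 5. So r2c4=5.
Step 21. [r6c2∈{4,5}] across col 2, 4 lands solely at r6c2, so r6c2=4.
Step 22. [r9c6∈{1,4}] r9c6 is the only open cell in row 9 admitting 1. So r9c6=1.
Step 23. [r4c7∈{9}] r4c7's peers cover all but 9 ⇒ r4c7=9.
Step 24. [r9c4∈{4}] nothing but 4 survives at r9c4, so r9c4=4.
Step 25. [r9c8∈{3}] only 3 remains possible at r9c8 ⇒ r9c8=3.
Step 26. [r5c5∈{4}] nothing but 4 survives at r5c5 ⇒ r5c5=4.
Step 27. [r1c2∈{5}] r1c2 is down to just 5. So r1c2=5.
Step 28. [r7c7∈{2}] nothing but 2 survives at r7c7, so r7c7=2.
Step 29. [r2c7∈{8}] r2c7 has the single candidate 8. So r2c7=8.
Step 30. [r2c6∈{4}] r2c6's peers cover all but 4. So r2c6=4.
Step 31. [r3c2∈{2}] r3c2's peers cover all but 2, so r3c2=2.
Step 32. [r2c3∈{7}] nothing but 7 survives at r2c3. So r2c3=7.
Step 33. [r6c9∈{1}] only 1 remains possible at r6c9, so r6c9=1.
Step 34. [r5c7∈{3}] nothing but 3 survives at r5c7. So r5c7=3.
Step 35. [r8c9∈{4}] r8c9 has the single candidate 4. So r8c9=4.
Step 36. [r7c6∈{7}] r7c6 has the single candidate 7. So r7c6=7.
Step 37. [r3c3∈{1}] only 1 remains possible at r3c3, so r3c3=1.
Step 38. [r4c9∈{6}] r4c9 has the single candidate 6. So r4c9=6.
Step 39. [r6c5∈{9}] only 9 remains possible at r6c5 ⇒ r6c5=9.
Step 40. [r6c3∈{5}] r6c3 has the single candidate 5. So r6c3=5.
Step 41. [r7c1∈{1}] only 1 remains possible at r7c1, so r7c1=1.
Step 42. [r3c6∈{6}] nothing but 6 survives at r3c6, so r3c6=6.
Step 43. [r2c1∈{9}] r2c1 has the single candidate 9 ⇒ r2c1=9.
Step 44. [r6c7∈{7}] only 7 remains possible at r6c7. So r6c7=7.

Answer: 8 5 3 2 1 9 4 6 7 / 9 6 7 5 3 4 8 1 2 / 4 2 1 8 7 6 5 9 3 / 7 8 2 1 5 3 9 4 6 / 6 1 9 7 4 2 3 5 8 / 3 4 5 6 9 8 7 2 1 / 1 9 4 3 6 7 2 8 5 / 2 3 6 9 8 5 1 7 4 / 5 7 8 4 2 1 6 3 9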